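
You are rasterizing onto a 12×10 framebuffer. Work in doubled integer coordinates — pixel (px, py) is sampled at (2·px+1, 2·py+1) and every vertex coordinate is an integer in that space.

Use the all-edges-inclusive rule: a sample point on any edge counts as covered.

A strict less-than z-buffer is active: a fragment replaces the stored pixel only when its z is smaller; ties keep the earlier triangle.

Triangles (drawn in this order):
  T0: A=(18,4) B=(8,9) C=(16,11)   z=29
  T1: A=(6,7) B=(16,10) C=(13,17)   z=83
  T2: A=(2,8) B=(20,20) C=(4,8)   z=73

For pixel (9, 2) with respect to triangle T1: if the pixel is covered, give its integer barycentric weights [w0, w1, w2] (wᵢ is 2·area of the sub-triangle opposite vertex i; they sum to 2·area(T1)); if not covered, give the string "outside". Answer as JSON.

T0:
  2·area = 60  (B↔C swapped to make it positive)
  edge (18, 4)→(16, 11): d=(-2,7) inclusive
  edge (16, 11)→(8, 9): d=(-8,-2) inclusive
  edge (8, 9)→(18, 4): d=(10,-5) inclusive
    (8,2)@(17, 5): e=[5,50,5] → #
    (9,2)@(19, 5): e=[-9,54,15] → ·
    (6,3)@(13, 7): e=[29,26,5] → #
    (7,3)@(15, 7): e=[15,30,15] → #
    (9,3)@(19, 7): e=[-13,38,35] → ·
    (4,4)@(9, 9): e=[53,2,5] → #
    (5,4)@(11, 9): e=[39,6,15] → #
    (8,4)@(17, 9): e=[-3,18,45] → ·
    (4,5)@(9, 11): e=[49,-14,25] → ·
    (5,5)@(11, 11): e=[35,-10,35] → ·
    (6,5)@(13, 11): e=[21,-6,45] → ·
    (7,5)@(15, 11): e=[7,-2,55] → ·
  covered (8 px):
    · · · · · · · · · · · ·
    · · · · · · · · · · · ·
    · · · · · · · · # · · ·
    · · · · · · # # # · · ·
    · · · · # # # # · · · ·
    · · · · · · · · · · · ·
    · · · · · · · · · · · ·
    · · · · · · · · · · · ·
    · · · · · · · · · · · ·
    · · · · · · · · · · · ·
T1:
  2·area = 79
  edge (6, 7)→(16, 10): d=(10,3) inclusive
  edge (16, 10)→(13, 17): d=(-3,7) inclusive
  edge (13, 17)→(6, 7): d=(-7,-10) inclusive
    (9,1)@(19, 3): e=[-79,0,158] → ·  [on edge]
    (4,4)@(9, 9): e=[11,52,16] → #
    (5,4)@(11, 9): e=[5,38,36] → #
    (6,4)@(13, 9): e=[-1,24,56] → ·
    (4,5)@(9, 11): e=[31,46,2] → #
    (6,5)@(13, 11): e=[19,18,42] → #
    (7,5)@(15, 11): e=[13,4,62] → #
    (8,5)@(17, 11): e=[7,-10,82] → ·
    (4,6)@(9, 13): e=[51,40,-12] → ·
    (5,6)@(11, 13): e=[45,26,8] → #
    (7,6)@(15, 13): e=[33,-2,48] → ·
    (5,7)@(11, 15): e=[65,20,-6] → ·
    (6,8)@(13, 17): e=[79,0,0] → #  [on edge]
  covered (10 px):
    · · · · · · · · · · · ·
    · · · · · · · · · · · ·
    · · · · · · · · · · · ·
    · · · · · · · · · · · ·
    · · · · # # · · · · · ·
    · · · · # # # # · · · ·
    · · · · · # # · · · · ·
    · · · · · · # · · · · ·
    · · · · · · # · · · · ·
    · · · · · · · · · · · ·
T2:
  2·area = 24  (B↔C swapped to make it positive)
  edge (2, 8)→(4, 8): d=(2,0) inclusive
  edge (4, 8)→(20, 20): d=(16,12) inclusive
  edge (20, 20)→(2, 8): d=(-18,-12) inclusive
    (2,4)@(5, 9): e=[2,4,18] → #
    (3,4)@(7, 9): e=[2,-20,42] → ·
    (2,5)@(5, 11): e=[6,36,-18] → ·
    (3,5)@(7, 11): e=[6,12,6] → #
    (4,5)@(9, 11): e=[6,-12,30] → ·
    (3,6)@(7, 13): e=[10,44,-30] → ·
    (6,7)@(13, 15): e=[14,4,6] → #
    (7,7)@(15, 15): e=[14,-20,30] → ·
    (6,8)@(13, 17): e=[18,36,-30] → ·
  covered (3 px):
    · · · · · · · · · · · ·
    · · · · · · · · · · · ·
    · · · · · · · · · · · ·
    · · · · · · · · · · · ·
    · · # · · · · · · · · ·
    · · · # · · · · · · · ·
    · · · · · · · · · · · ·
    · · · · · · # · · · · ·
    · · · · · · · · · · · ·
    · · · · · · · · · · · ·

Answer: "outside"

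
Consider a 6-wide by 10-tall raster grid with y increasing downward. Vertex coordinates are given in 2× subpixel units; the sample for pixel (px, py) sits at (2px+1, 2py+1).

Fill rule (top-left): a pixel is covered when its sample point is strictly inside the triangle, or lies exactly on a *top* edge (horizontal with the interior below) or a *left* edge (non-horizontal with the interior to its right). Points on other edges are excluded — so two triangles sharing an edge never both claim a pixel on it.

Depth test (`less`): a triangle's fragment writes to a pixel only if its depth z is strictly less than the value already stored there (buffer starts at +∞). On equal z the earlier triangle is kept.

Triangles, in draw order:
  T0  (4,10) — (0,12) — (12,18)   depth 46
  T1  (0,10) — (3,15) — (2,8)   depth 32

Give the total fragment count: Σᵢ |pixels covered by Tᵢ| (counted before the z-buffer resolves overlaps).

T0:
  2·area = 48  (B↔C swapped to make it positive)
  edge (4, 10)→(12, 18): d=(8,8) right/bottom  bias=-1
  edge (12, 18)→(0, 12): d=(-12,-6) top-left  bias=+0
  edge (0, 12)→(4, 10): d=(4,-2) top-left  bias=+0
    (0,3)@(1, 7): e=[0,66,-18] → ·  [on edge]
    (1,4)@(3, 9): e=[0,54,-6] → ·  [on edge]
    (1,5)@(3, 11): e=[16,30,2] → #
    (2,5)@(5, 11): e=[0,42,6] → ·  [on edge]
    (1,6)@(3, 13): e=[32,6,10] → #
    (2,6)@(5, 13): e=[16,18,14] → #
    (3,6)@(7, 13): e=[0,30,18] → ·  [on edge]
    (1,7)@(3, 15): e=[48,-18,18] → ·
    (2,7)@(5, 15): e=[32,-6,22] → ·
    (3,7)@(7, 15): e=[16,6,26] → #
    (4,7)@(9, 15): e=[0,18,30] → ·  [on edge]
    (3,8)@(7, 17): e=[32,-18,34] → ·
    (5,8)@(11, 17): e=[0,6,42] → ·  [on edge]
  covered (4 px):
    · · · · · ·
    · · · · · ·
    · · · · · ·
    · · · · · ·
    · · · · · ·
    · # · · · ·
    · # # · · ·
    · · · # · ·
    · · · · · ·
    · · · · · ·
T1:
  2·area = 16  (B↔C swapped to make it positive)
  edge (0, 10)→(2, 8): d=(2,-2) top-left  bias=+0
  edge (2, 8)→(3, 15): d=(1,7) right/bottom  bias=-1
  edge (3, 15)→(0, 10): d=(-3,-5) top-left  bias=+0
    (0,0)@(1, 1): e=[-16,0,32] → ·  [on edge]
    (4,0)@(9, 1): e=[0,-56,72] → ·  [on edge]
    (3,1)@(7, 3): e=[0,-40,56] → ·  [on edge]
    (2,2)@(5, 5): e=[0,-24,40] → ·  [on edge]
    (1,3)@(3, 7): e=[0,-8,24] → ·  [on edge]
    (0,4)@(1, 9): e=[0,8,8] → #  [on edge]
    (1,4)@(3, 9): e=[4,-6,18] → ·
    (0,5)@(1, 11): e=[4,10,2] → #
    (1,5)@(3, 11): e=[8,-4,12] → ·
    (0,6)@(1, 13): e=[8,12,-4] → ·
    (1,7)@(3, 15): e=[16,0,0] → ·  [on edge]
  covered (2 px):
    · · · · · ·
    · · · · · ·
    · · · · · ·
    · · · · · ·
    # · · · · ·
    # · · · · ·
    · · · · · ·
    · · · · · ·
    · · · · · ·
    · · · · · ·

Answer: 6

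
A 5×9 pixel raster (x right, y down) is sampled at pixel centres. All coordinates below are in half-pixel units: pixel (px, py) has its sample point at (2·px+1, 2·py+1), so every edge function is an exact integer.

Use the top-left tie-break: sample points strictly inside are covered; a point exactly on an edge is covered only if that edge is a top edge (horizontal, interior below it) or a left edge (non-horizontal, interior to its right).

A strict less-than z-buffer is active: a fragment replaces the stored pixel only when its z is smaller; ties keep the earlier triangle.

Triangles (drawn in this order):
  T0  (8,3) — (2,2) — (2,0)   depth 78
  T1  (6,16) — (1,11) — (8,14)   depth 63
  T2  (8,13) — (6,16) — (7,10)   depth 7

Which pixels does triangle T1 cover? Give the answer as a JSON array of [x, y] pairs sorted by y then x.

T0:
  2·area = 12
  edge (8, 3)→(2, 2): d=(-6,-1) top-left  bias=+0
  edge (2, 2)→(2, 0): d=(0,-2) top-left  bias=+0
  edge (2, 0)→(8, 3): d=(6,3) right/bottom  bias=-1
    (1,0)@(3, 1): e=[7,2,3] → █
    (2,0)@(5, 1): e=[9,6,-3] → ·
    (1,1)@(3, 3): e=[-5,2,15] → ·
  covered (1 px):
    · █ · · ·
    · · · · ·
    · · · · ·
    · · · · ·
    · · · · ·
    · · · · ·
    · · · · ·
    · · · · ·
    · · · · ·
T1:
  2·area = 20
  edge (6, 16)→(1, 11): d=(-5,-5) top-left  bias=+0
  edge (1, 11)→(8, 14): d=(7,3) right/bottom  bias=-1
  edge (8, 14)→(6, 16): d=(-2,2) right/bottom  bias=-1
    (0,5)@(1, 11): e=[0,0,20] → ·  [on edge]
    (1,6)@(3, 13): e=[0,8,12] → █  [on edge]
    (2,6)@(5, 13): e=[10,2,8] → █
    (3,6)@(7, 13): e=[20,-4,4] → ·
    (4,6)@(9, 13): e=[30,-10,0] → ·  [on edge]
    (1,7)@(3, 15): e=[-10,22,8] → ·
    (2,7)@(5, 15): e=[0,16,4] → █  [on edge]
    (3,7)@(7, 15): e=[10,10,0] → ·  [on edge]
    (2,8)@(5, 17): e=[-10,30,0] → ·  [on edge]
    (3,8)@(7, 17): e=[0,24,-4] → ·  [on edge]
  covered (3 px):
    · · · · ·
    · · · · ·
    · · · · ·
    · · · · ·
    · · · · ·
    · · · · ·
    · █ █ · ·
    · · █ · ·
    · · · · ·
T2:
  2·area = 9
  edge (8, 13)→(6, 16): d=(-2,3) right/bottom  bias=-1
  edge (6, 16)→(7, 10): d=(1,-6) top-left  bias=+0
  edge (7, 10)→(8, 13): d=(1,3) right/bottom  bias=-1
    (3,5)@(7, 11): e=[7,1,1] → █
    (4,5)@(9, 11): e=[1,13,-5] → ·
    (3,6)@(7, 13): e=[3,3,3] → █
    (4,6)@(9, 13): e=[-3,15,-3] → ·
    (3,7)@(7, 15): e=[-1,5,5] → ·
  covered (2 px):
    · · · · ·
    · · · · ·
    · · · · ·
    · · · · ·
    · · · · ·
    · · · █ ·
    · · · █ ·
    · · · · ·
    · · · · ·

Final: [[1,6],[2,6],[2,7]]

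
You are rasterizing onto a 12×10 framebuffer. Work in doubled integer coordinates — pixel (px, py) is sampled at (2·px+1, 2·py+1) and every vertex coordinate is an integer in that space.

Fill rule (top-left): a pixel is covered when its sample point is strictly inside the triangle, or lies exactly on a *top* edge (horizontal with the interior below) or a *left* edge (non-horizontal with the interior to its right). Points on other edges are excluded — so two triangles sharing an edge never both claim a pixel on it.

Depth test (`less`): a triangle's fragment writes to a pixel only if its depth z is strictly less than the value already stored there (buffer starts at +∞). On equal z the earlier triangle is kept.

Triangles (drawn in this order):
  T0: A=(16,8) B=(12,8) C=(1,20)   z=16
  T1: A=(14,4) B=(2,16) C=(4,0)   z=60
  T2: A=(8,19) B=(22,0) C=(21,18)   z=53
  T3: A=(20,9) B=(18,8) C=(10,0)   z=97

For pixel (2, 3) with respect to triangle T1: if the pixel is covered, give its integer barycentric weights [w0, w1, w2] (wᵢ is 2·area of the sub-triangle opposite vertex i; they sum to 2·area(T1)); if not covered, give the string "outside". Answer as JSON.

T0:
  2·area = 48  (B↔C swapped to make it positive)
  edge (16, 8)→(1, 20): d=(-15,12) right/bottom  bias=-1
  edge (1, 20)→(12, 8): d=(11,-12) top-left  bias=+0
  edge (12, 8)→(16, 8): d=(4,0) top-left  bias=+0
    (6,4)@(13, 9): e=[21,23,4] → █
    (7,4)@(15, 9): e=[-3,47,4] → ·
    (5,5)@(11, 11): e=[15,21,12] → █
    (6,5)@(13, 11): e=[-9,45,12] → ·
    (4,6)@(9, 13): e=[9,19,20] → █
    (5,6)@(11, 13): e=[-15,43,20] → ·
    (3,7)@(7, 15): e=[3,17,28] → █
    (4,7)@(9, 15): e=[-21,41,28] → ·
    (3,8)@(7, 17): e=[-27,39,36] → ·
  covered (4 px):
    · · · · · · · · · · · ·
    · · · · · · · · · · · ·
    · · · · · · · · · · · ·
    · · · · · · · · · · · ·
    · · · · · · █ · · · · ·
    · · · · · █ · · · · · ·
    · · · · █ · · · · · · ·
    · · · █ · · · · · · · ·
    · · · · · · · · · · · ·
    · · · · · · · · · · · ·
T1:
  2·area = 168
  edge (14, 4)→(2, 16): d=(-12,12) right/bottom  bias=-1
  edge (2, 16)→(4, 0): d=(2,-16) top-left  bias=+0
  edge (4, 0)→(14, 4): d=(10,4) right/bottom  bias=-1
    (2,0)@(5, 1): e=[144,18,6] → █
    (3,0)@(7, 1): e=[120,50,-2] → ·
    (8,0)@(17, 1): e=[0,210,-42] → ·  [on edge]
    (2,1)@(5, 3): e=[120,22,26] → █
    (3,1)@(7, 3): e=[96,54,18] → █
    (4,1)@(9, 3): e=[72,86,10] → █
    (5,1)@(11, 3): e=[48,118,2] → █
    (6,1)@(13, 3): e=[24,150,-6] → ·
    (7,1)@(15, 3): e=[0,182,-14] → ·  [on edge]
    (2,2)@(5, 5): e=[96,26,46] → █
    (6,2)@(13, 5): e=[0,154,14] → ·  [on edge]
    (2,3)@(5, 7): e=[72,30,66] → █
    (5,3)@(11, 7): e=[0,126,42] → ·  [on edge]
    (4,4)@(9, 9): e=[0,98,70] → ·  [on edge]
    (3,5)@(7, 11): e=[0,70,98] → ·  [on edge]
    (2,6)@(5, 13): e=[0,42,126] → ·  [on edge]
    (1,7)@(3, 15): e=[0,14,154] → ·  [on edge]
    (0,8)@(1, 17): e=[0,-14,182] → ·  [on edge]
  covered (18 px):
    · · █ · · · · · · · · ·
    · · █ █ █ █ · · · · · ·
    · · █ █ █ █ · · · · · ·
    · · █ █ █ · · · · · · ·
    · █ █ █ · · · · · · · ·
    · █ █ · · · · · · · · ·
    · █ · · · · · · · · · ·
    · · · · · · · · · · · ·
    · · · · · · · · · · · ·
    · · · · · · · · · · · ·
T2:
  2·area = 233
  edge (8, 19)→(22, 0): d=(14,-19) top-left  bias=+0
  edge (22, 0)→(21, 18): d=(-1,18) right/bottom  bias=-1
  edge (21, 18)→(8, 19): d=(-13,1) right/bottom  bias=-1
    (10,1)@(21, 3): e=[23,15,195] → █
    (11,1)@(23, 3): e=[61,-21,193] → ·
    (9,2)@(19, 5): e=[13,49,171] → █
    (11,2)@(23, 5): e=[89,-23,167] → ·
    (8,3)@(17, 7): e=[3,83,147] → █
    (11,3)@(23, 7): e=[117,-25,141] → ·
    (8,4)@(17, 9): e=[31,81,121] → █
    (11,4)@(23, 9): e=[145,-27,115] → ·
    (7,5)@(15, 11): e=[21,115,97] → █
    (11,5)@(23, 11): e=[173,-29,89] → ·
    (6,6)@(13, 13): e=[11,149,73] → █
    (11,6)@(23, 13): e=[201,-31,63] → ·
  covered (30 px):
    · · · · · · · · · · · ·
    · · · · · · · · · · █ ·
    · · · · · · · · · █ █ ·
    · · · · · · · · █ █ █ ·
    · · · · · · · · █ █ █ ·
    · · · · · · · █ █ █ █ ·
    · · · · · · █ █ █ █ █ ·
    · · · · · █ █ █ █ █ █ ·
    · · · · · █ █ █ █ █ █ ·
    · · · · · · · · · · · ·
T3:
  2·area = 8
  edge (20, 9)→(18, 8): d=(-2,-1) top-left  bias=+0
  edge (18, 8)→(10, 0): d=(-8,-8) top-left  bias=+0
  edge (10, 0)→(20, 9): d=(10,9) right/bottom  bias=-1
    (5,0)@(11, 1): e=[7,0,1] → █  [on edge]
    (6,0)@(13, 1): e=[9,16,-17] → ·
    (5,1)@(11, 3): e=[3,-16,21] → ·
    (6,1)@(13, 3): e=[5,0,3] → █  [on edge]
    (7,1)@(15, 3): e=[7,16,-15] → ·
    (6,2)@(13, 5): e=[1,-16,23] → ·
    (7,2)@(15, 5): e=[3,0,5] → █  [on edge]
    (8,2)@(17, 5): e=[5,16,-13] → ·
    (7,3)@(15, 7): e=[-1,-16,25] → ·
    (8,3)@(17, 7): e=[1,0,7] → █  [on edge]
    (9,3)@(19, 7): e=[3,16,-11] → ·
    (8,4)@(17, 9): e=[-3,-16,27] → ·
    (9,4)@(19, 9): e=[-1,0,9] → ·  [on edge]
    (10,5)@(21, 11): e=[-3,0,11] → ·  [on edge]
    (11,6)@(23, 13): e=[-5,0,13] → ·  [on edge]
  covered (4 px):
    · · · · · █ · · · · · ·
    · · · · · · █ · · · · ·
    · · · · · · · █ · · · ·
    · · · · · · · · █ · · ·
    · · · · · · · · · · · ·
    · · · · · · · · · · · ·
    · · · · · · · · · · · ·
    · · · · · · · · · · · ·
    · · · · · · · · · · · ·
    · · · · · · · · · · · ·

Final: [30,66,72]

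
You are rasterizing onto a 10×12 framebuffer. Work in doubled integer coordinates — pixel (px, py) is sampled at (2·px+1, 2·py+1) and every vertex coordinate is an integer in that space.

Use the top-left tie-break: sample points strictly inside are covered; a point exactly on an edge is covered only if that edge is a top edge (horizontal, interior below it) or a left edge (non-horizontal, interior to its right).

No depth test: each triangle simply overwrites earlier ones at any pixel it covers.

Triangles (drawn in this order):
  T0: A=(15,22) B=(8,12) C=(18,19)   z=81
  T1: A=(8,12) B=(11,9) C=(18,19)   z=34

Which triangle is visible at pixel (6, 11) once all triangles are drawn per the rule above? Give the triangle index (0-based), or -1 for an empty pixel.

T0:
  2·area = 51
  edge (15, 22)→(8, 12): d=(-7,-10) top-left  bias=+0
  edge (8, 12)→(18, 19): d=(10,7) right/bottom  bias=-1
  edge (18, 19)→(15, 22): d=(-3,3) right/bottom  bias=-1
    (4,6)@(9, 13): e=[3,3,45] → X
    (5,6)@(11, 13): e=[23,-11,39] → .
    (4,7)@(9, 15): e=[-11,23,39] → .
    (5,7)@(11, 15): e=[9,9,33] → X
    (6,7)@(13, 15): e=[29,-5,27] → .
    (5,8)@(11, 17): e=[-5,29,27] → .
    (6,8)@(13, 17): e=[15,15,21] → X
    (7,8)@(15, 17): e=[35,1,15] → X
    (8,8)@(17, 17): e=[55,-13,9] → .
    (6,9)@(13, 19): e=[1,35,15] → X
    (8,9)@(17, 19): e=[41,7,3] → X
    (9,9)@(19, 19): e=[61,-7,-3] → .
  covered (8 px):
    . . . . . . . . . .
    . . . . . . . . . .
    . . . . . . . . . .
    . . . . . . . . . .
    . . . . . . . . . .
    . . . . . . . . . .
    . . . . X . . . . .
    . . . . . X . . . .
    . . . . . . X X . .
    . . . . . . X X X .
    . . . . . . . X . .
    . . . . . . . . . .
T1:
  2·area = 51
  edge (8, 12)→(11, 9): d=(3,-3) top-left  bias=+0
  edge (11, 9)→(18, 19): d=(7,10) right/bottom  bias=-1
  edge (18, 19)→(8, 12): d=(-10,-7) top-left  bias=+0
    (9,0)@(19, 1): e=[0,-136,187] → .  [on edge]
    (8,1)@(17, 3): e=[0,-102,153] → .  [on edge]
    (7,2)@(15, 5): e=[0,-68,119] → .  [on edge]
    (6,3)@(13, 7): e=[0,-34,85] → .  [on edge]
    (5,4)@(11, 9): e=[0,0,51] → .  [on edge]
    (4,5)@(9, 11): e=[0,34,17] → X  [on edge]
    (5,5)@(11, 11): e=[6,14,31] → X
    (6,5)@(13, 11): e=[12,-6,45] → .
    (3,6)@(7, 13): e=[0,68,-17] → .  [on edge]
    (4,6)@(9, 13): e=[6,48,-3] → .
    (5,6)@(11, 13): e=[12,28,11] → X
    (6,6)@(13, 13): e=[18,8,25] → X
    (2,7)@(5, 15): e=[0,102,-51] → .  [on edge]
    (1,8)@(3, 17): e=[0,136,-85] → .  [on edge]
    (0,9)@(1, 19): e=[0,170,-119] → .  [on edge]
  covered (6 px):
    . . . . . . . . . .
    . . . . . . . . . .
    . . . . . . . . . .
    . . . . . . . . . .
    . . . . . . . . . .
    . . . . X X . . . .
    . . . . . X X . . .
    . . . . . . X X . .
    . . . . . . . . . .
    . . . . . . . . . .
    . . . . . . . . . .
    . . . . . . . . . .

Z-buffer (winner per pixel, '.' = empty):
  . . . . . . . . . .
  . . . . . . . . . .
  . . . . . . . . . .
  . . . . . . . . . .
  . . . . . . . . . .
  . . . . 1 1 . . . .
  . . . . 0 1 1 . . .
  . . . . . 0 1 1 . .
  . . . . . . 0 0 . .
  . . . . . . 0 0 0 .
  . . . . . . . 0 . .
  . . . . . . . . . .

Final: -1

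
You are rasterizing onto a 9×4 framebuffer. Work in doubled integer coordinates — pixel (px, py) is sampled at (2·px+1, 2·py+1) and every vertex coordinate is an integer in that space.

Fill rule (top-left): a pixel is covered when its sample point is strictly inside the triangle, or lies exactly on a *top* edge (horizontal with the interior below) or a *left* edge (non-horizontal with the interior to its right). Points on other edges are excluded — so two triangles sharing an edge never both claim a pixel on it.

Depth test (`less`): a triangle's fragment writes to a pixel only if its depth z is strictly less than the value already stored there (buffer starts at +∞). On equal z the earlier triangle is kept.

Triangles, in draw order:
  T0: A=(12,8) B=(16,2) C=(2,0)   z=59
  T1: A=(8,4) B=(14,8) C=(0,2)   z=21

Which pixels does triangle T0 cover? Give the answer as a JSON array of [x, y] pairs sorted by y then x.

T0:
  2·area = 92  (B↔C swapped to make it positive)
  edge (12, 8)→(2, 0): d=(-10,-8) top-left  bias=+0
  edge (2, 0)→(16, 2): d=(14,2) right/bottom  bias=-1
  edge (16, 2)→(12, 8): d=(-4,6) right/bottom  bias=-1
    (2,0)@(5, 1): e=[14,8,70] → X
    (3,0)@(7, 1): e=[30,4,58] → X
    (4,0)@(9, 1): e=[46,0,46] → .  [on edge]
    (2,1)@(5, 3): e=[-6,36,62] → .
    (3,1)@(7, 3): e=[10,32,50] → X
    (4,1)@(9, 3): e=[26,28,38] → X
    (5,1)@(11, 3): e=[42,24,26] → X
    (6,1)@(13, 3): e=[58,20,14] → X
    (7,1)@(15, 3): e=[74,16,2] → X
    (8,1)@(17, 3): e=[90,12,-10] → .
    (3,2)@(7, 5): e=[-10,60,42] → .
    (4,2)@(9, 5): e=[6,56,30] → X
  covered (11 px):
    . . X X . . . . .
    . . . X X X X X .
    . . . . X X X . .
    . . . . . X . . .
T1:
  2·area = 20
  edge (8, 4)→(14, 8): d=(6,4) right/bottom  bias=-1
  edge (14, 8)→(0, 2): d=(-14,-6) top-left  bias=+0
  edge (0, 2)→(8, 4): d=(8,2) right/bottom  bias=-1
    (1,1)@(3, 3): e=[14,4,2] → X
    (2,1)@(5, 3): e=[6,16,-2] → .
    (1,2)@(3, 5): e=[26,-24,18] → .
    (3,2)@(7, 5): e=[10,0,10] → X  [on edge]
    (4,2)@(9, 5): e=[2,12,6] → X
    (5,2)@(11, 5): e=[-6,24,2] → .
    (3,3)@(7, 7): e=[22,-28,26] → .
    (4,3)@(9, 7): e=[14,-16,22] → .
  covered (3 px):
    . . . . . . . . .
    . X . . . . . . .
    . . . X X . . . .
    . . . . . . . . .

Result: [[2,0],[3,0],[3,1],[4,1],[5,1],[6,1],[7,1],[4,2],[5,2],[6,2],[5,3]]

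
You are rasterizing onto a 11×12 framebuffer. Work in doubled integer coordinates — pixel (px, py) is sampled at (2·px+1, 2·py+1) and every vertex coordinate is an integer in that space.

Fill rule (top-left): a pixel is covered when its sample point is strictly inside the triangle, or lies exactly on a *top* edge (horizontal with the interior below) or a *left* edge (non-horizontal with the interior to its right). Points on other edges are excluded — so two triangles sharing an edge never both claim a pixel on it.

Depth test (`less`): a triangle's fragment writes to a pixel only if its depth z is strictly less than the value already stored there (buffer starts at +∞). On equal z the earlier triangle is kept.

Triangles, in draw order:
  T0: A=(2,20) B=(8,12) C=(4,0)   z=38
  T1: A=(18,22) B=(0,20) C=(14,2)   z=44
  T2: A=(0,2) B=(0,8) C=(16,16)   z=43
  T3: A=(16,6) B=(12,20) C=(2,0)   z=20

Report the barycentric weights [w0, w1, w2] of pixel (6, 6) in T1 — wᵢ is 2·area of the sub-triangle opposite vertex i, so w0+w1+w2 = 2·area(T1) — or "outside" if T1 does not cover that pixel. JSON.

T0:
  2·area = 104  (B↔C swapped to make it positive)
  edge (2, 20)→(4, 0): d=(2,-20) top-left  bias=+0
  edge (4, 0)→(8, 12): d=(4,12) right/bottom  bias=-1
  edge (8, 12)→(2, 20): d=(-6,8) right/bottom  bias=-1
    (2,1)@(5, 3): e=[26,0,78] → ·  [on edge]
    (2,2)@(5, 5): e=[30,8,66] → #
    (3,2)@(7, 5): e=[70,-16,50] → ·
    (2,3)@(5, 7): e=[34,16,54] → #
    (3,3)@(7, 7): e=[74,-8,38] → ·
    (2,4)@(5, 9): e=[38,24,42] → #
    (3,4)@(7, 9): e=[78,0,26] → ·  [on edge]
    (1,5)@(3, 11): e=[2,56,46] → #
    (3,5)@(7, 11): e=[82,8,14] → #
    (4,5)@(9, 11): e=[122,-16,-2] → ·
    (1,6)@(3, 13): e=[6,64,34] → #
    (4,6)@(9, 13): e=[126,-8,-14] → ·
    (4,7)@(9, 15): e=[130,0,-26] → ·  [on edge]
    (5,10)@(11, 21): e=[182,0,-78] → ·  [on edge]
  covered (12 px):
    · · · · · · · · · · ·
    · · · · · · · · · · ·
    · · # · · · · · · · ·
    · · # · · · · · · · ·
    · · # · · · · · · · ·
    · # # # · · · · · · ·
    · # # # · · · · · · ·
    · # # · · · · · · · ·
    · # · · · · · · · · ·
    · · · · · · · · · · ·
    · · · · · · · · · · ·
    · · · · · · · · · · ·
T1:
  2·area = 352
  edge (18, 22)→(0, 20): d=(-18,-2) top-left  bias=+0
  edge (0, 20)→(14, 2): d=(14,-18) top-left  bias=+0
  edge (14, 2)→(18, 22): d=(4,20) right/bottom  bias=-1
    (6,2)@(13, 5): e=[296,24,32] → #
    (7,2)@(15, 5): e=[300,60,-8] → ·
    (5,3)@(11, 7): e=[256,16,80] → #
    (7,3)@(15, 7): e=[264,88,0] → ·  [on edge]
    (4,4)@(9, 9): e=[216,8,128] → #
    (7,4)@(15, 9): e=[228,116,8] → #
    (8,4)@(17, 9): e=[232,152,-32] → ·
    (3,5)@(7, 11): e=[176,0,176] → #  [on edge]
    (8,5)@(17, 11): e=[196,180,-24] → ·
    (3,6)@(7, 13): e=[140,28,184] → #
    (8,6)@(17, 13): e=[160,208,-16] → ·
    (2,7)@(5, 15): e=[100,20,232] → #
    (8,8)@(17, 17): e=[88,264,0] → ·  [on edge]
    (4,10)@(9, 21): e=[0,176,176] → #  [on edge]
  covered (44 px):
    · · · · · · · · · · ·
    · · · · · · · · · · ·
    · · · · · · # · · · ·
    · · · · · # # · · · ·
    · · · · # # # # · · ·
    · · · # # # # # · · ·
    · · · # # # # # · · ·
    · · # # # # # # · · ·
    · # # # # # # # · · ·
    # # # # # # # # # · ·
    · · · · # # # # # · ·
    · · · · · · · · · · ·
T2:
  2·area = 96  (B↔C swapped to make it positive)
  edge (0, 2)→(16, 16): d=(16,14) right/bottom  bias=-1
  edge (16, 16)→(0, 8): d=(-16,-8) top-left  bias=+0
  edge (0, 8)→(0, 2): d=(0,-6) top-left  bias=+0
    (0,1)@(1, 3): e=[2,88,6] → #
    (1,1)@(3, 3): e=[-26,104,18] → ·
    (0,2)@(1, 5): e=[34,56,6] → #
    (1,2)@(3, 5): e=[6,72,18] → #
    (2,2)@(5, 5): e=[-22,88,30] → ·
    (0,3)@(1, 7): e=[66,24,6] → #
    (2,3)@(5, 7): e=[10,56,30] → #
    (3,3)@(7, 7): e=[-18,72,42] → ·
    (0,4)@(1, 9): e=[98,-8,6] → ·
    (1,4)@(3, 9): e=[70,8,18] → #
    (3,4)@(7, 9): e=[14,40,42] → #
    (4,4)@(9, 9): e=[-14,56,54] → ·
  covered (12 px):
    · · · · · · · · · · ·
    # · · · · · · · · · ·
    # # · · · · · · · · ·
    # # # · · · · · · · ·
    · # # # · · · · · · ·
    · · · # # · · · · · ·
    · · · · · # · · · · ·
    · · · · · · · · · · ·
    · · · · · · · · · · ·
    · · · · · · · · · · ·
    · · · · · · · · · · ·
    · · · · · · · · · · ·
T3:
  2·area = 220
  edge (16, 6)→(12, 20): d=(-4,14) right/bottom  bias=-1
  edge (12, 20)→(2, 0): d=(-10,-20) top-left  bias=+0
  edge (2, 0)→(16, 6): d=(14,6) right/bottom  bias=-1
    (1,0)@(3, 1): e=[202,10,8] → #
    (2,0)@(5, 1): e=[174,50,-4] → ·
    (1,1)@(3, 3): e=[194,-10,36] → ·
    (2,1)@(5, 3): e=[166,30,24] → #
    (3,1)@(7, 3): e=[138,70,12] → #
    (4,1)@(9, 3): e=[110,110,0] → ·  [on edge]
    (2,2)@(5, 5): e=[158,10,52] → #
    (4,2)@(9, 5): e=[102,90,28] → #
    (5,2)@(11, 5): e=[74,130,16] → #
    (6,2)@(13, 5): e=[46,170,4] → #
    (7,2)@(15, 5): e=[18,210,-8] → ·
    (2,3)@(5, 7): e=[150,-10,80] → ·
  covered (27 px):
    · # · · · · · · · · ·
    · · # # · · · · · · ·
    · · # # # # # · · · ·
    · · · # # # # # · · ·
    · · · # # # # # · · ·
    · · · · # # # · · · ·
    · · · · # # # · · · ·
    · · · · · # # · · · ·
    · · · · · # · · · · ·
    · · · · · · · · · · ·
    · · · · · · · · · · ·
    · · · · · · · · · · ·

Final: [136,64,152]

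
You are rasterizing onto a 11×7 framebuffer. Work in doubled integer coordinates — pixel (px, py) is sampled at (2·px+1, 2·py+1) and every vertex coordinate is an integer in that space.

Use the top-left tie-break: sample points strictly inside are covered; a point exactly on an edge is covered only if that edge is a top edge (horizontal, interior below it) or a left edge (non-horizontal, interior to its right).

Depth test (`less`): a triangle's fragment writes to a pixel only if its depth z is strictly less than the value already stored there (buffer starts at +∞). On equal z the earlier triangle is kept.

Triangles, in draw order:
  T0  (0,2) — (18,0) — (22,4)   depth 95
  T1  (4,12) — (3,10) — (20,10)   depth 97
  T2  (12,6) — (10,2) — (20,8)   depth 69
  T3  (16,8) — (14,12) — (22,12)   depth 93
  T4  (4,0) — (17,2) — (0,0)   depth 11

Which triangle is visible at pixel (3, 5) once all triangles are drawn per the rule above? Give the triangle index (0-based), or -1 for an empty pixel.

T0:
  2·area = 80
  edge (0, 2)→(18, 0): d=(18,-2) top-left  bias=+0
  edge (18, 0)→(22, 4): d=(4,4) right/bottom  bias=-1
  edge (22, 4)→(0, 2): d=(-22,-2) top-left  bias=+0
    (4,0)@(9, 1): e=[0,40,40] → #  [on edge]
    (5,0)@(11, 1): e=[4,32,44] → #
    (6,0)@(13, 1): e=[8,24,48] → #
    (7,0)@(15, 1): e=[12,16,52] → #
    (8,0)@(17, 1): e=[16,8,56] → #
    (9,0)@(19, 1): e=[20,0,60] → ·  [on edge]
    (4,1)@(9, 3): e=[36,48,-4] → ·
    (5,1)@(11, 3): e=[40,40,0] → #  [on edge]
    (9,1)@(19, 3): e=[56,8,16] → #
    (10,1)@(21, 3): e=[60,0,20] → ·  [on edge]
    (5,2)@(11, 5): e=[76,48,-44] → ·
    (6,2)@(13, 5): e=[80,40,-40] → ·
  covered (10 px):
    · · · · # # # # # · ·
    · · · · · # # # # # ·
    · · · · · · · · · · ·
    · · · · · · · · · · ·
    · · · · · · · · · · ·
    · · · · · · · · · · ·
    · · · · · · · · · · ·
T1:
  2·area = 34
  edge (4, 12)→(3, 10): d=(-1,-2) top-left  bias=+0
  edge (3, 10)→(20, 10): d=(17,0) top-left  bias=+0
  edge (20, 10)→(4, 12): d=(-16,2) right/bottom  bias=-1
    (2,5)@(5, 11): e=[3,17,14] → #
    (3,5)@(7, 11): e=[7,17,10] → #
    (4,5)@(9, 11): e=[11,17,6] → #
    (5,5)@(11, 11): e=[15,17,2] → #
    (6,5)@(13, 11): e=[19,17,-2] → ·
    (2,6)@(5, 13): e=[1,51,-18] → ·
    (3,6)@(7, 13): e=[5,51,-22] → ·
    (4,6)@(9, 13): e=[9,51,-26] → ·
    (5,6)@(11, 13): e=[13,51,-30] → ·
  covered (4 px):
    · · · · · · · · · · ·
    · · · · · · · · · · ·
    · · · · · · · · · · ·
    · · · · · · · · · · ·
    · · · · · · · · · · ·
    · · # # # # · · · · ·
    · · · · · · · · · · ·
T2:
  2·area = 28
  edge (12, 6)→(10, 2): d=(-2,-4) top-left  bias=+0
  edge (10, 2)→(20, 8): d=(10,6) right/bottom  bias=-1
  edge (20, 8)→(12, 6): d=(-8,-2) top-left  bias=+0
    (5,1)@(11, 3): e=[2,4,22] → #
    (6,1)@(13, 3): e=[10,-8,26] → ·
    (5,2)@(11, 5): e=[-2,24,6] → ·
    (6,2)@(13, 5): e=[6,12,10] → #
    (7,2)@(15, 5): e=[14,0,14] → ·  [on edge]
    (6,3)@(13, 7): e=[2,32,-6] → ·
    (8,3)@(17, 7): e=[18,8,2] → #
    (9,3)@(19, 7): e=[26,-4,6] → ·
    (8,4)@(17, 9): e=[14,28,-14] → ·
  covered (3 px):
    · · · · · · · · · · ·
    · · · · · # · · · · ·
    · · · · · · # · · · ·
    · · · · · · · · # · ·
    · · · · · · · · · · ·
    · · · · · · · · · · ·
    · · · · · · · · · · ·
T3:
  2·area = 32  (B↔C swapped to make it positive)
  edge (16, 8)→(22, 12): d=(6,4) right/bottom  bias=-1
  edge (22, 12)→(14, 12): d=(-8,0) right/bottom  bias=-1
  edge (14, 12)→(16, 8): d=(2,-4) top-left  bias=+0
    (8,4)@(17, 9): e=[2,24,6] → #
    (9,4)@(19, 9): e=[-6,24,14] → ·
    (7,5)@(15, 11): e=[22,8,2] → #
    (9,5)@(19, 11): e=[6,8,18] → #
    (10,5)@(21, 11): e=[-2,8,26] → ·
    (7,6)@(15, 13): e=[34,-8,6] → ·
    (8,6)@(17, 13): e=[26,-8,14] → ·
    (9,6)@(19, 13): e=[18,-8,22] → ·
  covered (4 px):
    · · · · · · · · · · ·
    · · · · · · · · · · ·
    · · · · · · · · · · ·
    · · · · · · · · · · ·
    · · · · · · · · # · ·
    · · · · · · · # # # ·
    · · · · · · · · · · ·
T4:
  2·area = 8
  edge (4, 0)→(17, 2): d=(13,2) right/bottom  bias=-1
  edge (17, 2)→(0, 0): d=(-17,-2) top-left  bias=+0
  edge (0, 0)→(4, 0): d=(4,0) top-left  bias=+0
    (4,0)@(9, 1): e=[3,1,4] → #
    (5,0)@(11, 1): e=[-1,5,4] → ·
    (4,1)@(9, 3): e=[29,-33,12] → ·
  covered (1 px):
    · · · · # · · · · · ·
    · · · · · · · · · · ·
    · · · · · · · · · · ·
    · · · · · · · · · · ·
    · · · · · · · · · · ·
    · · · · · · · · · · ·
    · · · · · · · · · · ·

Z-buffer (winner per pixel, '.' = empty):
  . . . . 4 0 0 0 0 . .
  . . . . . 2 0 0 0 0 .
  . . . . . . 2 . . . .
  . . . . . . . . 2 . .
  . . . . . . . . 3 . .
  . . 1 1 1 1 . 3 3 3 .
  . . . . . . . . . . .

Answer: 1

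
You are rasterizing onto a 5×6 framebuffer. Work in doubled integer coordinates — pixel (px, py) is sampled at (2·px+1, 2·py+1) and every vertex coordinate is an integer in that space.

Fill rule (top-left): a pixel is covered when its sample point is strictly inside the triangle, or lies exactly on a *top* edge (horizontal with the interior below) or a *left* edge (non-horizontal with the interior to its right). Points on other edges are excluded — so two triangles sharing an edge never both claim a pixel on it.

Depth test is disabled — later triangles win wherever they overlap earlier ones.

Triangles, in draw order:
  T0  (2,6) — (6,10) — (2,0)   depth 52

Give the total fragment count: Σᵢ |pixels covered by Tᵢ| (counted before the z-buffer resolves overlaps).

T0:
  2·area = 24  (B↔C swapped to make it positive)
  edge (2, 6)→(2, 0): d=(0,-6) top-left  bias=+0
  edge (2, 0)→(6, 10): d=(4,10) right/bottom  bias=-1
  edge (6, 10)→(2, 6): d=(-4,-4) top-left  bias=+0
    (1,1)@(3, 3): e=[6,2,16] → X
    (2,1)@(5, 3): e=[18,-18,24] → .
    (0,2)@(1, 5): e=[-6,30,0] → .  [on edge]
    (1,2)@(3, 5): e=[6,10,8] → X
    (2,2)@(5, 5): e=[18,-10,16] → .
    (1,3)@(3, 7): e=[6,18,0] → X  [on edge]
    (2,3)@(5, 7): e=[18,-2,8] → .
    (1,4)@(3, 9): e=[6,26,-8] → .
    (2,4)@(5, 9): e=[18,6,0] → X  [on edge]
    (3,4)@(7, 9): e=[30,-14,8] → .
    (2,5)@(5, 11): e=[18,14,-8] → .
    (3,5)@(7, 11): e=[30,-6,0] → .  [on edge]
  covered (4 px):
    . . . . .
    . X . . .
    . X . . .
    . X . . .
    . . X . .
    . . . . .

Final: 4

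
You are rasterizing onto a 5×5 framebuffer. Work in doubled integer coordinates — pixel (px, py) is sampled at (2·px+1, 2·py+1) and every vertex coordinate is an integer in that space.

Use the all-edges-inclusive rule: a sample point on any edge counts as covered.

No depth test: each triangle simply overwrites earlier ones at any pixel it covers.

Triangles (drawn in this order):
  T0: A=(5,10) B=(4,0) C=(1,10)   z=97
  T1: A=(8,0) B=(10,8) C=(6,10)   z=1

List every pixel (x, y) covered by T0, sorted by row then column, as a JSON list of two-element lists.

T0:
  2·area = 40  (B↔C swapped to make it positive)
  edge (5, 10)→(1, 10): d=(-4,0) inclusive
  edge (1, 10)→(4, 0): d=(3,-10) inclusive
  edge (4, 0)→(5, 10): d=(1,10) inclusive
    (1,2)@(3, 5): e=[20,5,15] → X
    (2,2)@(5, 5): e=[20,25,-5] → .
    (1,3)@(3, 7): e=[12,11,17] → X
    (2,3)@(5, 7): e=[12,31,-3] → .
    (1,4)@(3, 9): e=[4,17,19] → X
    (2,4)@(5, 9): e=[4,37,-1] → .
  covered (3 px):
    . . . . .
    . . . . .
    . X . . .
    . X . . .
    . X . . .
T1:
  2·area = 36
  edge (8, 0)→(10, 8): d=(2,8) inclusive
  edge (10, 8)→(6, 10): d=(-4,2) inclusive
  edge (6, 10)→(8, 0): d=(2,-10) inclusive
    (3,2)@(7, 5): e=[18,18,0] → X  [on edge]
    (4,2)@(9, 5): e=[2,14,20] → X
    (3,3)@(7, 7): e=[22,10,4] → X
    (3,4)@(7, 9): e=[26,2,8] → X
    (4,4)@(9, 9): e=[10,-2,28] → .
  covered (5 px):
    . . . . .
    . . . . .
    . . . X X
    . . . X X
    . . . X .

Final: [[1,2],[1,3],[1,4]]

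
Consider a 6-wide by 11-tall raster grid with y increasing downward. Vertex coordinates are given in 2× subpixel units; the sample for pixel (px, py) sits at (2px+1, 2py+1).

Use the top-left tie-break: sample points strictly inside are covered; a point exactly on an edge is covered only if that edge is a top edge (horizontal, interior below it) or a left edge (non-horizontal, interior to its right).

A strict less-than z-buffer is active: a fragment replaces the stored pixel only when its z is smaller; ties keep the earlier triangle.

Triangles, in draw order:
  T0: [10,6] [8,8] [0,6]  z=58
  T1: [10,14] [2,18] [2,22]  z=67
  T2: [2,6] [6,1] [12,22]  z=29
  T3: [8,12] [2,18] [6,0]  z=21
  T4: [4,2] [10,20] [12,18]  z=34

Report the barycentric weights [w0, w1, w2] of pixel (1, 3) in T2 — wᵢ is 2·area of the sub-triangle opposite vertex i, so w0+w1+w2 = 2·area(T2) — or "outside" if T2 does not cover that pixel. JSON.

T0:
  2·area = 20
  edge (10, 6)→(8, 8): d=(-2,2) right/bottom  bias=-1
  edge (8, 8)→(0, 6): d=(-8,-2) top-left  bias=+0
  edge (0, 6)→(10, 6): d=(10,0) top-left  bias=+0
    (5,2)@(11, 5): e=[0,30,-10] → ·  [on edge]
    (2,3)@(5, 7): e=[8,2,10] → █
    (3,3)@(7, 7): e=[4,6,10] → █
    (4,3)@(9, 7): e=[0,10,10] → ·  [on edge]
    (2,4)@(5, 9): e=[4,-14,30] → ·
    (3,4)@(7, 9): e=[0,-10,30] → ·  [on edge]
    (2,5)@(5, 11): e=[0,-30,50] → ·  [on edge]
    (1,6)@(3, 13): e=[0,-50,70] → ·  [on edge]
    (0,7)@(1, 15): e=[0,-70,90] → ·  [on edge]
  covered (2 px):
    · · · · · ·
    · · · · · ·
    · · · · · ·
    · · █ █ · ·
    · · · · · ·
    · · · · · ·
    · · · · · ·
    · · · · · ·
    · · · · · ·
    · · · · · ·
    · · · · · ·
T1:
  2·area = 32  (B↔C swapped to make it positive)
  edge (10, 14)→(2, 22): d=(-8,8) right/bottom  bias=-1
  edge (2, 22)→(2, 18): d=(0,-4) top-left  bias=+0
  edge (2, 18)→(10, 14): d=(8,-4) top-left  bias=+0
    (5,6)@(11, 13): e=[0,36,-4] → ·  [on edge]
    (4,7)@(9, 15): e=[0,28,4] → ·  [on edge]
    (2,8)@(5, 17): e=[16,12,4] → █
    (3,8)@(7, 17): e=[0,20,12] → ·  [on edge]
    (1,9)@(3, 19): e=[16,4,12] → █
    (2,9)@(5, 19): e=[0,12,20] → ·  [on edge]
    (1,10)@(3, 21): e=[0,4,28] → ·  [on edge]
  covered (2 px):
    · · · · · ·
    · · · · · ·
    · · · · · ·
    · · · · · ·
    · · · · · ·
    · · · · · ·
    · · · · · ·
    · · · · · ·
    · · █ · · ·
    · █ · · · ·
    · · · · · ·
T2:
  2·area = 114
  edge (2, 6)→(6, 1): d=(4,-5) top-left  bias=+0
  edge (6, 1)→(12, 22): d=(6,21) right/bottom  bias=-1
  edge (12, 22)→(2, 6): d=(-10,-16) top-left  bias=+0
    (2,1)@(5, 3): e=[3,33,78] → █
    (3,1)@(7, 3): e=[13,-9,110] → ·
    (1,2)@(3, 5): e=[1,87,26] → █
    (3,2)@(7, 5): e=[21,3,90] → █
    (4,2)@(9, 5): e=[31,-39,122] → ·
    (1,3)@(3, 7): e=[9,99,6] → █
    (4,3)@(9, 7): e=[39,-27,102] → ·
    (1,4)@(3, 9): e=[17,111,-14] → ·
    (2,4)@(5, 9): e=[27,69,18] → █
    (4,4)@(9, 9): e=[47,-15,82] → ·
    (2,5)@(5, 11): e=[35,81,-2] → ·
    (3,5)@(7, 11): e=[45,39,30] → █
  covered (15 px):
    · · · · · ·
    · · █ · · ·
    · █ █ █ · ·
    · █ █ █ · ·
    · · █ █ · ·
    · · · █ · ·
    · · · █ █ ·
    · · · · █ ·
    · · · · █ ·
    · · · · · █
    · · · · · ·
T3:
  2·area = 84
  edge (8, 12)→(2, 18): d=(-6,6) right/bottom  bias=-1
  edge (2, 18)→(6, 0): d=(4,-18) top-left  bias=+0
  edge (6, 0)→(8, 12): d=(2,12) right/bottom  bias=-1
    (2,2)@(5, 5): e=[60,2,22] → █
    (3,2)@(7, 5): e=[48,38,-2] → ·
    (2,3)@(5, 7): e=[48,10,26] → █
    (3,3)@(7, 7): e=[36,46,2] → █
    (4,3)@(9, 7): e=[24,82,-22] → ·
    (2,4)@(5, 9): e=[36,18,30] → █
    (4,4)@(9, 9): e=[12,90,-18] → ·
    (5,4)@(11, 9): e=[0,126,-42] → ·  [on edge]
    (2,5)@(5, 11): e=[24,26,34] → █
    (4,5)@(9, 11): e=[0,98,-14] → ·  [on edge]
    (2,6)@(5, 13): e=[12,34,38] → █
    (3,6)@(7, 13): e=[0,70,14] → ·  [on edge]
    (2,7)@(5, 15): e=[0,42,42] → ·  [on edge]
    (1,8)@(3, 17): e=[0,14,70] → ·  [on edge]
    (0,9)@(1, 19): e=[0,-14,98] → ·  [on edge]
  covered (9 px):
    · · · · · ·
    · · · · · ·
    · · █ · · ·
    · · █ █ · ·
    · · █ █ · ·
    · · █ █ · ·
    · · █ · · ·
    · █ · · · ·
    · · · · · ·
    · · · · · ·
    · · · · · ·
T4:
  2·area = 48  (B↔C swapped to make it positive)
  edge (4, 2)→(12, 18): d=(8,16) right/bottom  bias=-1
  edge (12, 18)→(10, 20): d=(-2,2) right/bottom  bias=-1
  edge (10, 20)→(4, 2): d=(-6,-18) top-left  bias=+0
    (2,2)@(5, 5): e=[8,40,0] → █  [on edge]
    (3,2)@(7, 5): e=[-24,36,36] → ·
    (2,3)@(5, 7): e=[24,36,-12] → ·
    (3,4)@(7, 9): e=[8,28,12] → █
    (4,4)@(9, 9): e=[-24,24,48] → ·
    (3,5)@(7, 11): e=[24,24,0] → █  [on edge]
    (4,5)@(9, 11): e=[-8,20,36] → ·
    (3,6)@(7, 13): e=[40,20,-12] → ·
    (4,6)@(9, 13): e=[8,16,24] → █
    (5,6)@(11, 13): e=[-24,12,60] → ·
    (4,7)@(9, 15): e=[24,12,12] → █
    (5,7)@(11, 15): e=[-8,8,48] → ·
    (4,8)@(9, 17): e=[40,8,0] → █  [on edge]
    (5,9)@(11, 19): e=[24,0,24] → ·  [on edge]
    (4,10)@(9, 21): e=[72,0,-24] → ·  [on edge]
  covered (7 px):
    · · · · · ·
    · · · · · ·
    · · █ · · ·
    · · · · · ·
    · · · █ · ·
    · · · █ · ·
    · · · · █ ·
    · · · · █ ·
    · · · · █ █
    · · · · · ·
    · · · · · ·

Result: [99,6,9]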